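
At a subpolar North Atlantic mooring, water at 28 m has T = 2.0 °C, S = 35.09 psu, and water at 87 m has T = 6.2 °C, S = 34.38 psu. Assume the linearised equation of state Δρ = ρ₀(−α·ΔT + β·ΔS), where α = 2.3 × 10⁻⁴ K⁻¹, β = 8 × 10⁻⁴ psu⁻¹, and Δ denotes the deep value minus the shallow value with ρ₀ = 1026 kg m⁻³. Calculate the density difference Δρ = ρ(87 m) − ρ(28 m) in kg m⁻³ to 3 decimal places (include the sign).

ΔT = +4.2 K, ΔS = -0.71 psu (deep − shallow).
Δρ/ρ₀ = −(2.3 × 10⁻⁴)(+4.2) + (8 × 10⁻⁴)(-0.71) = -1.534 × 10⁻³.
Δρ = 1026 × (-1.534 × 10⁻³) = -1.574 kg m⁻³.
Negative Δρ: lighter below, statically unstable.

-1.574 kg m⁻³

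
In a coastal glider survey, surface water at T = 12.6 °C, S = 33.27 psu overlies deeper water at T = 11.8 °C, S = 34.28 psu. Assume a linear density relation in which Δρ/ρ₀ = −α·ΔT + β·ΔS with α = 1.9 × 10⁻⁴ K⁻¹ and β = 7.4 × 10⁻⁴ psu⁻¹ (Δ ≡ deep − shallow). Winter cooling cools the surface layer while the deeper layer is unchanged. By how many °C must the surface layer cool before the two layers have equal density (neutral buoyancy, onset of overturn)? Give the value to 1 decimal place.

Neutral buoyancy requires Δρ = 0, i.e. −α(T_deep − T_surf′) + β(S_deep − S_surf) = 0.
T_surf′ = T_deep − (β/α)·ΔS = 11.8 − (7.4 × 10⁻⁴/1.9 × 10⁻⁴)·(+1.01) = 7.866 °C.
Cooling required: 12.6 − (7.866) = 4.734 °C.

4.7 °C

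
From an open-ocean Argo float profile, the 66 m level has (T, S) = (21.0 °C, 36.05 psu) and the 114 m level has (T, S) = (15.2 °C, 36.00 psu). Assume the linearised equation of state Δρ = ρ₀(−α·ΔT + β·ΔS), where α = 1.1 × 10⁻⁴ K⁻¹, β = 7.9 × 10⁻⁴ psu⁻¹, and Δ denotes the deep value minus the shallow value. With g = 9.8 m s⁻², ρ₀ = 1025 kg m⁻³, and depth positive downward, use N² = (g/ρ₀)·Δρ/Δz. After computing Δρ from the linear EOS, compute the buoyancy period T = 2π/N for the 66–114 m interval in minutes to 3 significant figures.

9.47 min

ΔT = -5.8 K, ΔS = -0.05 psu (deep − shallow).
Δρ/ρ₀ = −αΔT + βΔS = 6.38 × 10⁻⁴ − 3.95 × 10⁻⁵ = 5.985 × 10⁻⁴, so Δρ ≈ 0.6135 kg m⁻³.
N² = (g/ρ₀)·Δρ/Δz = g·(Δρ/ρ₀)/Δz = 9.8 × 5.985 × 10⁻⁴ / 48 = 1.2219 × 10⁻⁴ s⁻².
N = √(1.2219 × 10⁻⁴) = 0.011054 rad s⁻¹ → T = 2π/N = 568.41 s = 9.4735 min ≈ 9.47 min.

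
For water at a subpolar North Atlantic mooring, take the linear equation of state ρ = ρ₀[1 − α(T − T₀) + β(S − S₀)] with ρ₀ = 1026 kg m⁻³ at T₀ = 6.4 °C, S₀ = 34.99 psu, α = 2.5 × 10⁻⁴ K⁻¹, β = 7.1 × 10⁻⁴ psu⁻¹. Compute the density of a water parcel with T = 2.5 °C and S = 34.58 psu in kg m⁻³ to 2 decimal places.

T − T₀ = -3.9 K, S − S₀ = -0.41 psu.
Bracket = 1 − α·(-3.9) + β·(-0.41) = 1 + (6.839 × 10⁻⁴) = 1.0006839.
ρ = 1026 × 1.0006839 = 1026.70 kg m⁻³.

1026.70 kg m⁻³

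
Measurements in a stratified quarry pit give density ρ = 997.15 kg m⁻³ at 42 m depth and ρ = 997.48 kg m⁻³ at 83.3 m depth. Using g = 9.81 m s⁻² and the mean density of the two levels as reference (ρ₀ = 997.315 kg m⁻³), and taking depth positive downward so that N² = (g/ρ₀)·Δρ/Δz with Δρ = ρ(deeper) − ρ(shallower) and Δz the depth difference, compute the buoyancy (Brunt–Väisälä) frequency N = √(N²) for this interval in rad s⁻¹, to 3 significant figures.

Δρ = 997.48 − 997.15 = 0.33 kg m⁻³ over Δz = 83.3 − 42 = 41.3 m.
N² = (9.81/997.315) × (0.33/41.3) = 7.8596 × 10⁻⁵ s⁻².
N = √(7.8596 × 10⁻⁵) = 8.8654 × 10⁻³ rad s⁻¹ ≈ 8.87 × 10⁻³ rad s⁻¹.

8.87 × 10⁻³ rad s⁻¹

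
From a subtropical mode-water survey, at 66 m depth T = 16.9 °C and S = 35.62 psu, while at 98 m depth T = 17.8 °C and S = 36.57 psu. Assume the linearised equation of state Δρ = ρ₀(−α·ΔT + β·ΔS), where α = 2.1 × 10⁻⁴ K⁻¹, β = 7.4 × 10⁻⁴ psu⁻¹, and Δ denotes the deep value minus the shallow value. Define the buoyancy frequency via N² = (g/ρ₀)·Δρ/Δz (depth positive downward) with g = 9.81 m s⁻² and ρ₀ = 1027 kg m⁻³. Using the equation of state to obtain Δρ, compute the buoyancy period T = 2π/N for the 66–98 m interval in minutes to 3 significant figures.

ΔT = +0.9 K, ΔS = +0.95 psu (deep − shallow).
Δρ/ρ₀ = −αΔT + βΔS = -1.89 × 10⁻⁴ + 7.03 × 10⁻⁴ = 5.14 × 10⁻⁴, so Δρ ≈ 0.5279 kg m⁻³.
N² = (g/ρ₀)·Δρ/Δz = g·(Δρ/ρ₀)/Δz = 9.81 × 5.14 × 10⁻⁴ / 32 = 1.5757 × 10⁻⁴ s⁻².
N = √(1.5757 × 10⁻⁴) = 0.012553 rad s⁻¹ → T = 2π/N = 500.53 s = 8.3422 min ≈ 8.34 min.

8.34 min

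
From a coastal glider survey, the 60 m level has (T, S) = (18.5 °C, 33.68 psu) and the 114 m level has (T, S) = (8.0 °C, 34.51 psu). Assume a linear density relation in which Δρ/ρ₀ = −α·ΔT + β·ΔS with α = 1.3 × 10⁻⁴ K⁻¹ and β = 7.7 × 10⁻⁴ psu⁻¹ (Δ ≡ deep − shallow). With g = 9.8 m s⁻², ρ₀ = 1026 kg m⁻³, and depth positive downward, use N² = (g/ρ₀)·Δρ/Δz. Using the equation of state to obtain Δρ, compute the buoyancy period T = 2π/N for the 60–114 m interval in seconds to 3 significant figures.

ΔT = -10.5 K, ΔS = +0.83 psu (deep − shallow).
Δρ/ρ₀ = −αΔT + βΔS = 1.365 × 10⁻³ + 6.391 × 10⁻⁴ = 2.0041 × 10⁻³, so Δρ ≈ 2.056 kg m⁻³.
N² = (g/ρ₀)·Δρ/Δz = g·(Δρ/ρ₀)/Δz = 9.8 × 2.0041 × 10⁻³ / 54 = 3.6371 × 10⁻⁴ s⁻².
N = √(3.6371 × 10⁻⁴) = 0.019071 rad s⁻¹ → T = 2π/N = 329.46 s ≈ 329 s.

329 s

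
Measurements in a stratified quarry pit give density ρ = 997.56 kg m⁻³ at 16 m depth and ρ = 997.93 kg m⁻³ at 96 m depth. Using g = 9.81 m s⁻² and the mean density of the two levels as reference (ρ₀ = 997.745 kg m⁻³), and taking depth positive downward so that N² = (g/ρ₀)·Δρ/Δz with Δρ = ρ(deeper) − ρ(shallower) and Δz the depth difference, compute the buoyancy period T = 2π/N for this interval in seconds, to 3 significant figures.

932 s

Δρ = 997.93 − 997.56 = 0.37 kg m⁻³ over Δz = 96 − 16 = 80 m.
N² = (9.81/997.745) × (0.37/80) = 4.5474 × 10⁻⁵ s⁻².
N = √(4.5474 × 10⁻⁵) = 6.7434 × 10⁻³ rad s⁻¹, so T = 2π/N = 931.75 s ≈ 932 s.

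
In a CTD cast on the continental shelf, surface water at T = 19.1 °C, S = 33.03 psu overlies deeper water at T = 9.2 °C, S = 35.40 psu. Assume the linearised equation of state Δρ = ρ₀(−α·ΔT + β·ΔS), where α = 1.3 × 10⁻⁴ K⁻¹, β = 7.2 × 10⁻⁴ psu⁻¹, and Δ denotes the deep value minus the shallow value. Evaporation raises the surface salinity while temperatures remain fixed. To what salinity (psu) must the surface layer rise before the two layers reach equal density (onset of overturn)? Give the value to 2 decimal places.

Neutral buoyancy requires −α(T_deep − T_surf) + β(S_deep − S_surf′) = 0.
S_surf′ = S_deep − (α/β)·ΔT = 35.40 − (1.3 × 10⁻⁴/7.2 × 10⁻⁴)·(-9.9) = 37.1875 psu.
Increase required: 37.1875 − 33.03 = 4.1575 psu.

37.19 psu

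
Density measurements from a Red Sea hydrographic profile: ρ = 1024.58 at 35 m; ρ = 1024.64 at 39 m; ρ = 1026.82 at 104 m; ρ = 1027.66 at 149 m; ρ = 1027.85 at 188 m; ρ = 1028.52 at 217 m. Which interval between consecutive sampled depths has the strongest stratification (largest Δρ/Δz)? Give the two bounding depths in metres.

39–104 m

Compute the density gradient over each adjacent pair:
  35–39 m: Δρ/Δz = 0.06/4 = 0.015 kg m⁻⁴
  39–104 m: Δρ/Δz = 2.18/65 = 0.034 kg m⁻⁴
  104–149 m: Δρ/Δz = 0.84/45 = 0.019 kg m⁻⁴
  149–188 m: Δρ/Δz = 0.19/39 = 4.9 × 10⁻³ kg m⁻⁴
  188–217 m: Δρ/Δz = 0.67/29 = 0.023 kg m⁻⁴
The largest gradient is in the 39–104 m interval — the pycnocline.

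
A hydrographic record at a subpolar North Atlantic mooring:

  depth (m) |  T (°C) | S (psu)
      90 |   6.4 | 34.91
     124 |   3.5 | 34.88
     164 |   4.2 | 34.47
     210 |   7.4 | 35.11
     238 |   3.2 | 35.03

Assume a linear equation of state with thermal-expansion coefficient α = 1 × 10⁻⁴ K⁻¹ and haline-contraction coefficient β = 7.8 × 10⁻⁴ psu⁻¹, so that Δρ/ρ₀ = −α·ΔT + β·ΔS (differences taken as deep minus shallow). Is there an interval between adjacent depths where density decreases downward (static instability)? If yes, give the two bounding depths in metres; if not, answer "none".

124–164 m

Evaluate Δρ/ρ₀ = −αΔT + βΔS across each adjacent pair:
  90–124 m: −αΔT+βΔS = −(1 × 10⁻⁴)(-2.9)+(7.8 × 10⁻⁴)(-0.03) = 2.7 × 10⁻⁴ → stable
  124–164 m: −αΔT+βΔS = −(1 × 10⁻⁴)(+0.7)+(7.8 × 10⁻⁴)(-0.41) = -3.9 × 10⁻⁴ → UNSTABLE
  164–210 m: −αΔT+βΔS = −(1 × 10⁻⁴)(+3.2)+(7.8 × 10⁻⁴)(+0.64) = 1.8 × 10⁻⁴ → stable
  210–238 m: −αΔT+βΔS = −(1 × 10⁻⁴)(-4.2)+(7.8 × 10⁻⁴)(-0.08) = 3.6 × 10⁻⁴ → stable
The 124–164 m interval has Δρ < 0: lighter water underlies denser water.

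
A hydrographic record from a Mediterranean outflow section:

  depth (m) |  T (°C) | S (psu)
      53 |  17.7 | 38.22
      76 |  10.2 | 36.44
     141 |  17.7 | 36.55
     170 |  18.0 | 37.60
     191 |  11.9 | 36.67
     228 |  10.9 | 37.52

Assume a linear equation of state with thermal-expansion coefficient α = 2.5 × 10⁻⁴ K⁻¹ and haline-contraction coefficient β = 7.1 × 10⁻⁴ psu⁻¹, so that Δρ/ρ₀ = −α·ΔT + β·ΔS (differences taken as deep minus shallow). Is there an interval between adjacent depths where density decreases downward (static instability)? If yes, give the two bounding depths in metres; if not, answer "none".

Evaluate Δρ/ρ₀ = −αΔT + βΔS across each adjacent pair:
  53–76 m: −αΔT+βΔS = −(2.5 × 10⁻⁴)(-7.5)+(7.1 × 10⁻⁴)(-1.78) = 6.1 × 10⁻⁴ → stable
  76–141 m: −αΔT+βΔS = −(2.5 × 10⁻⁴)(+7.5)+(7.1 × 10⁻⁴)(+0.11) = -1.8 × 10⁻³ → UNSTABLE
  141–170 m: −αΔT+βΔS = −(2.5 × 10⁻⁴)(+0.3)+(7.1 × 10⁻⁴)(+1.05) = 6.7 × 10⁻⁴ → stable
  170–191 m: −αΔT+βΔS = −(2.5 × 10⁻⁴)(-6.1)+(7.1 × 10⁻⁴)(-0.93) = 8.6 × 10⁻⁴ → stable
  191–228 m: −αΔT+βΔS = −(2.5 × 10⁻⁴)(-1.0)+(7.1 × 10⁻⁴)(+0.85) = 8.5 × 10⁻⁴ → stable
The 76–141 m interval has Δρ < 0: lighter water underlies denser water.

76–141 m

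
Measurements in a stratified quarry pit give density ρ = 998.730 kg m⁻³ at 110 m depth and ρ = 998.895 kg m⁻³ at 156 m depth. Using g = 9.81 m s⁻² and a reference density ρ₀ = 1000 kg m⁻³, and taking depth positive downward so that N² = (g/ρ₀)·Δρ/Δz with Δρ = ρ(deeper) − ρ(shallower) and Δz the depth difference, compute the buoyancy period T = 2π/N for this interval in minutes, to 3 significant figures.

17.7 min

Δρ = 998.895 − 998.730 = 0.165 kg m⁻³ over Δz = 156 − 110 = 46 m.
N² = (9.81/1000) × (0.165/46) = 3.5188 × 10⁻⁵ s⁻².
N = √(3.5188 × 10⁻⁵) = 5.9319 × 10⁻³ rad s⁻¹, so T = 2π/N = 1.0592 × 10³ s = 17.653 min ≈ 17.7 min.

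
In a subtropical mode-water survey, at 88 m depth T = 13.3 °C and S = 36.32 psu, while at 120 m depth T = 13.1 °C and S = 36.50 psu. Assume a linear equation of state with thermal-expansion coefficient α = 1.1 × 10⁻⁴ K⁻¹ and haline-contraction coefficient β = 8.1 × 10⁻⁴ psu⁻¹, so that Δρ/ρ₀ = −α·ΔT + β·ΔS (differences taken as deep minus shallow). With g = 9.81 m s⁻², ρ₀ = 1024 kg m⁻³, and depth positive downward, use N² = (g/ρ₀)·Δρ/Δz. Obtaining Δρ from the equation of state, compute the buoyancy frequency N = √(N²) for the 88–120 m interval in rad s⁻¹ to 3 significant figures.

ΔT = -0.2 K, ΔS = +0.18 psu (deep − shallow).
Δρ/ρ₀ = −αΔT + βΔS = 2.20 × 10⁻⁵ + 1.458 × 10⁻⁴ = 1.678 × 10⁻⁴, so Δρ ≈ 0.1718 kg m⁻³.
N² = (g/ρ₀)·Δρ/Δz = g·(Δρ/ρ₀)/Δz = 9.81 × 1.678 × 10⁻⁴ / 32 = 5.1441 × 10⁻⁵ s⁻².
N = √(5.1441 × 10⁻⁵) = 7.1722 × 10⁻³ rad s⁻¹ ≈ 7.17 × 10⁻³ rad s⁻¹.

7.17 × 10⁻³ rad s⁻¹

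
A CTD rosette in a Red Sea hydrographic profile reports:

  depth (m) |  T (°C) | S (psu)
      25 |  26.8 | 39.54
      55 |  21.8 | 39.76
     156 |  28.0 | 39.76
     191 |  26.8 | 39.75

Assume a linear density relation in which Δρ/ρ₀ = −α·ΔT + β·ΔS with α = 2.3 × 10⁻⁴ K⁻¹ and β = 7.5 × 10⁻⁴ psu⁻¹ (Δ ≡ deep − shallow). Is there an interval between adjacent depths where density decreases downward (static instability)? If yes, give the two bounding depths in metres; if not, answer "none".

Evaluate Δρ/ρ₀ = −αΔT + βΔS across each adjacent pair:
  25–55 m: −αΔT+βΔS = −(2.3 × 10⁻⁴)(-5.0)+(7.5 × 10⁻⁴)(+0.22) = 1.3 × 10⁻³ → stable
  55–156 m: −αΔT+βΔS = −(2.3 × 10⁻⁴)(+6.2)+(7.5 × 10⁻⁴)(+0.00) = -1.4 × 10⁻³ → UNSTABLE
  156–191 m: −αΔT+βΔS = −(2.3 × 10⁻⁴)(-1.2)+(7.5 × 10⁻⁴)(-0.01) = 2.7 × 10⁻⁴ → stable
The 55–156 m interval has Δρ < 0: lighter water underlies denser water.

55–156 m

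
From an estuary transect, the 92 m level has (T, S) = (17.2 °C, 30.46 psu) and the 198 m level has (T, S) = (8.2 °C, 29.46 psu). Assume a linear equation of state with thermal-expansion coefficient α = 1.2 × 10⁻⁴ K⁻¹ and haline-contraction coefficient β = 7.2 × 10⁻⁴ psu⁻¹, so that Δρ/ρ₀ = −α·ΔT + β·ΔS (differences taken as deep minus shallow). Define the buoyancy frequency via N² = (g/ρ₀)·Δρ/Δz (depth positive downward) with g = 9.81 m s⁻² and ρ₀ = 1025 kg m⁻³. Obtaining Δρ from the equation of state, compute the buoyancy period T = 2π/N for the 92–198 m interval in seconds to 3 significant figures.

1.09 × 10³ s

ΔT = -9.0 K, ΔS = -1.00 psu (deep − shallow).
Δρ/ρ₀ = −αΔT + βΔS = 1.08 × 10⁻³ − 7.20 × 10⁻⁴ = 3.60 × 10⁻⁴, so Δρ ≈ 0.3690 kg m⁻³.
N² = (g/ρ₀)·Δρ/Δz = g·(Δρ/ρ₀)/Δz = 9.81 × 3.60 × 10⁻⁴ / 106 = 3.3317 × 10⁻⁵ s⁻².
N = √(3.3317 × 10⁻⁵) = 5.7721 × 10⁻³ rad s⁻¹ → T = 2π/N = 1.0885 × 10³ s ≈ 1.09 × 10³ s.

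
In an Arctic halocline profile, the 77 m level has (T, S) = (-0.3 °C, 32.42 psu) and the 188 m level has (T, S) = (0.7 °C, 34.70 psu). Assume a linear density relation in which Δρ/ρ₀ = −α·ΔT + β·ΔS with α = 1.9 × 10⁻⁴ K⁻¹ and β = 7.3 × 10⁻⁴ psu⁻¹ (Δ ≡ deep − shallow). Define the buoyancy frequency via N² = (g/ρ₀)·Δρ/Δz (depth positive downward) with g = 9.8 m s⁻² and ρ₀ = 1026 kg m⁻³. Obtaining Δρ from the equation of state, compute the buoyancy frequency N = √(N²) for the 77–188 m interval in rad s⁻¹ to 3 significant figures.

0.0114 rad s⁻¹

ΔT = +1.0 K, ΔS = +2.28 psu (deep − shallow).
Δρ/ρ₀ = −αΔT + βΔS = -1.90 × 10⁻⁴ + 1.6644 × 10⁻³ = 1.4744 × 10⁻³, so Δρ ≈ 1.513 kg m⁻³.
N² = (g/ρ₀)·Δρ/Δz = g·(Δρ/ρ₀)/Δz = 9.8 × 1.4744 × 10⁻³ / 111 = 1.3017 × 10⁻⁴ s⁻².
N = √(1.3017 × 10⁻⁴) = 0.011409 rad s⁻¹ ≈ 0.0114 rad s⁻¹.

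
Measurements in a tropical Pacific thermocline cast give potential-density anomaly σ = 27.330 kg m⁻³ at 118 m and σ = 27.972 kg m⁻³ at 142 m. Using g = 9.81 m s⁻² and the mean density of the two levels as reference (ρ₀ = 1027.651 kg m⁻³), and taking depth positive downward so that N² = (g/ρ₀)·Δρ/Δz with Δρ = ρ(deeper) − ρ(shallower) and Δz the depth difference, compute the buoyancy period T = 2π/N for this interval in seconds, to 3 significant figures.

Δρ = 1027.972 − 1027.330 = 0.642 kg m⁻³ over Δz = 142 − 118 = 24 m.
N² = (9.81/1027.651) × (0.642/24) = 2.5536 × 10⁻⁴ s⁻².
N = √(2.5536 × 10⁻⁴) = 0.015980 rad s⁻¹, so T = 2π/N = 393.19 s ≈ 393 s.

393 s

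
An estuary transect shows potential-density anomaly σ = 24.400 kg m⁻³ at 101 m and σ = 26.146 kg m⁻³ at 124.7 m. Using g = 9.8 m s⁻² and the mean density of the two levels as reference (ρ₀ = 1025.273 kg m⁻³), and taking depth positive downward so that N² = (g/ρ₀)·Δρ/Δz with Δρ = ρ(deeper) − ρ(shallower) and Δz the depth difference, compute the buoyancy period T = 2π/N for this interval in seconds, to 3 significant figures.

237 s

Δρ = 1026.146 − 1024.400 = 1.746 kg m⁻³ over Δz = 124.7 − 101 = 23.7 m.
N² = (9.8/1025.273) × (1.746/23.7) = 7.0418 × 10⁻⁴ s⁻².
N = √(7.0418 × 10⁻⁴) = 0.026536 rad s⁻¹, so T = 2π/N = 236.78 s ≈ 237 s.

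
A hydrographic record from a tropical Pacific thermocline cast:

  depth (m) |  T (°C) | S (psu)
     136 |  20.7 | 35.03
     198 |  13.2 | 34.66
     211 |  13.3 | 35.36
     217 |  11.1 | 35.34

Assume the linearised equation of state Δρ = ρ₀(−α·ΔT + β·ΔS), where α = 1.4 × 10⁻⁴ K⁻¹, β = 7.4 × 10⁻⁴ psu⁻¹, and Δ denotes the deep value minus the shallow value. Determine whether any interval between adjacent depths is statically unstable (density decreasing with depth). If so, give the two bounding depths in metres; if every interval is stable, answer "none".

none

Evaluate Δρ/ρ₀ = −αΔT + βΔS across each adjacent pair:
  136–198 m: −αΔT+βΔS = −(1.4 × 10⁻⁴)(-7.5)+(7.4 × 10⁻⁴)(-0.37) = 7.8 × 10⁻⁴ → stable
  198–211 m: −αΔT+βΔS = −(1.4 × 10⁻⁴)(+0.1)+(7.4 × 10⁻⁴)(+0.70) = 5.0 × 10⁻⁴ → stable
  211–217 m: −αΔT+βΔS = −(1.4 × 10⁻⁴)(-2.2)+(7.4 × 10⁻⁴)(-0.02) = 2.9 × 10⁻⁴ → stable
Every interval has Δρ > 0: the column is stably stratified throughout.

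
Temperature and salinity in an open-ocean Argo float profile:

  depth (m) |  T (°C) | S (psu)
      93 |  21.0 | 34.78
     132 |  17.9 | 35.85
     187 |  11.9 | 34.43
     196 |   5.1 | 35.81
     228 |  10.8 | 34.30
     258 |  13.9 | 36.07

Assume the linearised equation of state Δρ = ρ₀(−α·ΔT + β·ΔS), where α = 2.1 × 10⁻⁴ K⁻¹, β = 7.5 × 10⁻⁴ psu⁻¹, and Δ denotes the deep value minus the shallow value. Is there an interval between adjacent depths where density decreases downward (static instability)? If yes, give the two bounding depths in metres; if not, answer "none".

Evaluate Δρ/ρ₀ = −αΔT + βΔS across each adjacent pair:
  93–132 m: −αΔT+βΔS = −(2.1 × 10⁻⁴)(-3.1)+(7.5 × 10⁻⁴)(+1.07) = 1.5 × 10⁻³ → stable
  132–187 m: −αΔT+βΔS = −(2.1 × 10⁻⁴)(-6.0)+(7.5 × 10⁻⁴)(-1.42) = 2.0 × 10⁻⁴ → stable
  187–196 m: −αΔT+βΔS = −(2.1 × 10⁻⁴)(-6.8)+(7.5 × 10⁻⁴)(+1.38) = 2.5 × 10⁻³ → stable
  196–228 m: −αΔT+βΔS = −(2.1 × 10⁻⁴)(+5.7)+(7.5 × 10⁻⁴)(-1.51) = -2.3 × 10⁻³ → UNSTABLE
  228–258 m: −αΔT+βΔS = −(2.1 × 10⁻⁴)(+3.1)+(7.5 × 10⁻⁴)(+1.77) = 6.8 × 10⁻⁴ → stable
The 196–228 m interval has Δρ < 0: lighter water underlies denser water.

196–228 m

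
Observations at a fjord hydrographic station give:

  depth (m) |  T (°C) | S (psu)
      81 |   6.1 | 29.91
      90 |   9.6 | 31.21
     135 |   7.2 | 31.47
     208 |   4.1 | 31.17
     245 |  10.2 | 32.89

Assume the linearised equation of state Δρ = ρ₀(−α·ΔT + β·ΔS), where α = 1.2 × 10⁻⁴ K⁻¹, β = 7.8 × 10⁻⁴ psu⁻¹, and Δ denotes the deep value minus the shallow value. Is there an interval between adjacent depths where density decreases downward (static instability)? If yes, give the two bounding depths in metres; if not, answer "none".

Evaluate Δρ/ρ₀ = −αΔT + βΔS across each adjacent pair:
  81–90 m: −αΔT+βΔS = −(1.2 × 10⁻⁴)(+3.5)+(7.8 × 10⁻⁴)(+1.30) = 5.9 × 10⁻⁴ → stable
  90–135 m: −αΔT+βΔS = −(1.2 × 10⁻⁴)(-2.4)+(7.8 × 10⁻⁴)(+0.26) = 4.9 × 10⁻⁴ → stable
  135–208 m: −αΔT+βΔS = −(1.2 × 10⁻⁴)(-3.1)+(7.8 × 10⁻⁴)(-0.30) = 1.4 × 10⁻⁴ → stable
  208–245 m: −αΔT+βΔS = −(1.2 × 10⁻⁴)(+6.1)+(7.8 × 10⁻⁴)(+1.72) = 6.1 × 10⁻⁴ → stable
Every interval has Δρ > 0: the column is stably stratified throughout.

none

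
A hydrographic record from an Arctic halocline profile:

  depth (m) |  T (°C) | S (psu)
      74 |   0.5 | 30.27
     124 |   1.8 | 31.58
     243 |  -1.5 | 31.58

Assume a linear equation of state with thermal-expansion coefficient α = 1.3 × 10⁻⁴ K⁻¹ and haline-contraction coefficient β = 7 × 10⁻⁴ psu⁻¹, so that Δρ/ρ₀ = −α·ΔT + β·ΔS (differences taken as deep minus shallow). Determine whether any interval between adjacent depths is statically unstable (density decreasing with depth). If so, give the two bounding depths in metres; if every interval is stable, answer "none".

Evaluate Δρ/ρ₀ = −αΔT + βΔS across each adjacent pair:
  74–124 m: −αΔT+βΔS = −(1.3 × 10⁻⁴)(+1.3)+(7 × 10⁻⁴)(+1.31) = 7.5 × 10⁻⁴ → stable
  124–243 m: −αΔT+βΔS = −(1.3 × 10⁻⁴)(-3.3)+(7 × 10⁻⁴)(+0.00) = 4.3 × 10⁻⁴ → stable
Every interval has Δρ > 0: the column is stably stratified throughout.

none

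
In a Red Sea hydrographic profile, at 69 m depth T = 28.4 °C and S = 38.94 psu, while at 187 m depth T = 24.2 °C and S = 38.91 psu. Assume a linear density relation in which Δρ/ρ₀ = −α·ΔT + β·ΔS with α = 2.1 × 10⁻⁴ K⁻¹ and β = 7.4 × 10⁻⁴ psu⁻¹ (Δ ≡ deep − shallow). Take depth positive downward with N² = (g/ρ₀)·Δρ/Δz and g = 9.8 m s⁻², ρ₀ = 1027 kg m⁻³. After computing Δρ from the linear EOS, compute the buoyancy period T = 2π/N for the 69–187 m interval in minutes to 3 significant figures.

12.4 min

ΔT = -4.2 K, ΔS = -0.03 psu (deep − shallow).
Δρ/ρ₀ = −αΔT + βΔS = 8.82 × 10⁻⁴ − 2.22 × 10⁻⁵ = 8.598 × 10⁻⁴, so Δρ ≈ 0.8830 kg m⁻³.
N² = (g/ρ₀)·Δρ/Δz = g·(Δρ/ρ₀)/Δz = 9.8 × 8.598 × 10⁻⁴ / 118 = 7.1407 × 10⁻⁵ s⁻².
N = √(7.1407 × 10⁻⁵) = 8.4503 × 10⁻³ rad s⁻¹ → T = 2π/N = 743.55 s = 12.393 min ≈ 12.4 min.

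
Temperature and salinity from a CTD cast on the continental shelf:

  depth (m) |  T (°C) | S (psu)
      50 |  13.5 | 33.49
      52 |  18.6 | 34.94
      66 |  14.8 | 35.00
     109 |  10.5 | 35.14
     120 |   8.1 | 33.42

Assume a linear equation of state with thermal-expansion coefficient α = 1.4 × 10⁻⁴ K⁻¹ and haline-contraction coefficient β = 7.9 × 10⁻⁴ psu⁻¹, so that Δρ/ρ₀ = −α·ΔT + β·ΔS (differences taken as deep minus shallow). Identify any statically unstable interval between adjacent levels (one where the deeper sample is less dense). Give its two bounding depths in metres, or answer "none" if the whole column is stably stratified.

109–120 m

Evaluate Δρ/ρ₀ = −αΔT + βΔS across each adjacent pair:
  50–52 m: −αΔT+βΔS = −(1.4 × 10⁻⁴)(+5.1)+(7.9 × 10⁻⁴)(+1.45) = 4.3 × 10⁻⁴ → stable
  52–66 m: −αΔT+βΔS = −(1.4 × 10⁻⁴)(-3.8)+(7.9 × 10⁻⁴)(+0.06) = 5.8 × 10⁻⁴ → stable
  66–109 m: −αΔT+βΔS = −(1.4 × 10⁻⁴)(-4.3)+(7.9 × 10⁻⁴)(+0.14) = 7.1 × 10⁻⁴ → stable
  109–120 m: −αΔT+βΔS = −(1.4 × 10⁻⁴)(-2.4)+(7.9 × 10⁻⁴)(-1.72) = -1.0 × 10⁻³ → UNSTABLE
The 109–120 m interval has Δρ < 0: lighter water underlies denser water.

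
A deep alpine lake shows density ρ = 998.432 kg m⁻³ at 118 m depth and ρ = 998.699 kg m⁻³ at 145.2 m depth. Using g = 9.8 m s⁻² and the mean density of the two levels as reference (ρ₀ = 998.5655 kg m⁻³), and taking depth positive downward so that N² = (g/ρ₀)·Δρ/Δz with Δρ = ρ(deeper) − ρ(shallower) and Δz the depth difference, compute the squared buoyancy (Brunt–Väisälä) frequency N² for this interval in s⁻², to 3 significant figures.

9.63 × 10⁻⁵ s⁻²

Δρ = 998.699 − 998.432 = 0.267 kg m⁻³ over Δz = 145.2 − 118 = 27.2 m.
N² = (9.8/998.5655) × (0.267/27.2) = 9.6337 × 10⁻⁵ s⁻² ≈ 9.63 × 10⁻⁵ s⁻².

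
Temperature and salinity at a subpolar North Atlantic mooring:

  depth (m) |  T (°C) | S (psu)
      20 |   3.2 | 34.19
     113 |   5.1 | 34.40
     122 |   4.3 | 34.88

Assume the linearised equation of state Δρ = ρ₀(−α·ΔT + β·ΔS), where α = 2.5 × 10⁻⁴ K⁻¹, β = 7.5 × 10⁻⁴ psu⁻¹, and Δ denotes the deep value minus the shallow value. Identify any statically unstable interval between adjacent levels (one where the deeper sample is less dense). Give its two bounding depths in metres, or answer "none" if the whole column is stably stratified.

Evaluate Δρ/ρ₀ = −αΔT + βΔS across each adjacent pair:
  20–113 m: −αΔT+βΔS = −(2.5 × 10⁻⁴)(+1.9)+(7.5 × 10⁻⁴)(+0.21) = -3.2 × 10⁻⁴ → UNSTABLE
  113–122 m: −αΔT+βΔS = −(2.5 × 10⁻⁴)(-0.8)+(7.5 × 10⁻⁴)(+0.48) = 5.6 × 10⁻⁴ → stable
The 20–113 m interval has Δρ < 0: lighter water underlies denser water.

20–113 m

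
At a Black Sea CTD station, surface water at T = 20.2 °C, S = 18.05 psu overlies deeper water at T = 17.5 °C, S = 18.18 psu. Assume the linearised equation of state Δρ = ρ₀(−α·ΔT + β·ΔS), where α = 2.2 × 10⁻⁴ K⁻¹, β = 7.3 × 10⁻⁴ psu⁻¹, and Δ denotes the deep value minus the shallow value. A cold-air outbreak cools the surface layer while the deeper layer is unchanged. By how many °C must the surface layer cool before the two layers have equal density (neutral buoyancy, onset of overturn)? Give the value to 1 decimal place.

Neutral buoyancy requires Δρ = 0, i.e. −α(T_deep − T_surf′) + β(S_deep − S_surf) = 0.
T_surf′ = T_deep − (β/α)·ΔS = 17.5 − (7.3 × 10⁻⁴/2.2 × 10⁻⁴)·(+0.13) = 17.069 °C.
Cooling required: 20.2 − (17.069) = 3.131 °C.

3.1 °C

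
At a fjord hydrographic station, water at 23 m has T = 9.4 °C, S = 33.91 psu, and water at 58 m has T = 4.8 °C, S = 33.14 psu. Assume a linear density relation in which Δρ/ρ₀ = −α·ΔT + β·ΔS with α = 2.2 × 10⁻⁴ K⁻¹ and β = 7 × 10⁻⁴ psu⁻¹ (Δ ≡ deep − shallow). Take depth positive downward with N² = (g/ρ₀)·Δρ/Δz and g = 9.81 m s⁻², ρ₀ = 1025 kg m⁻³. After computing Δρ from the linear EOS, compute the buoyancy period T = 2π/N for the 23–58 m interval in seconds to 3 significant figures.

ΔT = -4.6 K, ΔS = -0.77 psu (deep − shallow).
Δρ/ρ₀ = −αΔT + βΔS = 1.012 × 10⁻³ − 5.39 × 10⁻⁴ = 4.73 × 10⁻⁴, so Δρ ≈ 0.4848 kg m⁻³.
N² = (g/ρ₀)·Δρ/Δz = g·(Δρ/ρ₀)/Δz = 9.81 × 4.73 × 10⁻⁴ / 35 = 1.3258 × 10⁻⁴ s⁻².
N = √(1.3258 × 10⁻⁴) = 0.011514 rad s⁻¹ → T = 2π/N = 545.70 s ≈ 546 s.

546 s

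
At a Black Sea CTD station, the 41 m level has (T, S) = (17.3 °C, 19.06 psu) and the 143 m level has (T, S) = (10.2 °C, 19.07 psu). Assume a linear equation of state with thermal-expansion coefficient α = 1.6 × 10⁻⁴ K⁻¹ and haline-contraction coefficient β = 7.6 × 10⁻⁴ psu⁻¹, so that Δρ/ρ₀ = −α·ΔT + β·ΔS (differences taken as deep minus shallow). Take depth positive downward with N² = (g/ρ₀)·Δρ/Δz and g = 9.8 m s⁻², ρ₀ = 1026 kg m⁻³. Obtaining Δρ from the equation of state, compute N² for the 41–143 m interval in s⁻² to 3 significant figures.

ΔT = -7.1 K, ΔS = +0.01 psu (deep − shallow).
Δρ/ρ₀ = −αΔT + βΔS = 1.136 × 10⁻³ + 7.60 × 10⁻⁶ = 1.1436 × 10⁻³, so Δρ ≈ 1.173 kg m⁻³.
N² = (g/ρ₀)·Δρ/Δz = g·(Δρ/ρ₀)/Δz = 9.8 × 1.1436 × 10⁻³ / 102 = 1.0988 × 10⁻⁴ s⁻² ≈ 1.10 × 10⁻⁴ s⁻².

1.10 × 10⁻⁴ s⁻²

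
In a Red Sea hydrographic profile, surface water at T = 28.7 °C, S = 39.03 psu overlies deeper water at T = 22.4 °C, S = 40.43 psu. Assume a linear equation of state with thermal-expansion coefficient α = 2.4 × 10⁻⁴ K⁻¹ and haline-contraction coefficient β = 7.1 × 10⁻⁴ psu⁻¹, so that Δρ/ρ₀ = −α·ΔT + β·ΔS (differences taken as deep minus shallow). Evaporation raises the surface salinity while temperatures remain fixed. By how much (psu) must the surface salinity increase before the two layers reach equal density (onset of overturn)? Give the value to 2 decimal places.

3.53 psu

Neutral buoyancy requires −α(T_deep − T_surf) + β(S_deep − S_surf′) = 0.
S_surf′ = S_deep − (α/β)·ΔT = 40.43 − (2.4 × 10⁻⁴/7.1 × 10⁻⁴)·(-6.3) = 42.5596 psu.
Increase required: 42.5596 − 39.03 = 3.5296 psu.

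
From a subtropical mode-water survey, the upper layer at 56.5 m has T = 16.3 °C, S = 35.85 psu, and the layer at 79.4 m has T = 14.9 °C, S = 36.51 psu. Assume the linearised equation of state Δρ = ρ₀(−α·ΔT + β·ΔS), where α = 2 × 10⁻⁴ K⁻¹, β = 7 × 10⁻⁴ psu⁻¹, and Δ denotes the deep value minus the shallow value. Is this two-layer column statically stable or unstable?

stable

ΔT = 14.9 − 16.3 = -1.4 K and ΔS = 36.51 − 35.85 = +0.66 psu (deep − shallow).
−αΔT = 2.80 × 10⁻⁴; βΔS = 4.62 × 10⁻⁴; sum Δρ/ρ₀ = 7.42 × 10⁻⁴.
Δρ/ρ₀ > 0, so Δρ > 0: deeper water is denser → statically stable.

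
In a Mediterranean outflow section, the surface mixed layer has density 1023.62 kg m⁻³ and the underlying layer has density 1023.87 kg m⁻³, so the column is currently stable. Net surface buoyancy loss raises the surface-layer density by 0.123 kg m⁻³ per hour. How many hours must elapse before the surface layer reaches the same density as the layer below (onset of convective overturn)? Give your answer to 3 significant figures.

2.03 hours

Density deficit of the surface layer: 1023.87 − 1023.62 = 0.25 kg m⁻³.
Required change = 0.25 / 0.123 = 2.03 hours.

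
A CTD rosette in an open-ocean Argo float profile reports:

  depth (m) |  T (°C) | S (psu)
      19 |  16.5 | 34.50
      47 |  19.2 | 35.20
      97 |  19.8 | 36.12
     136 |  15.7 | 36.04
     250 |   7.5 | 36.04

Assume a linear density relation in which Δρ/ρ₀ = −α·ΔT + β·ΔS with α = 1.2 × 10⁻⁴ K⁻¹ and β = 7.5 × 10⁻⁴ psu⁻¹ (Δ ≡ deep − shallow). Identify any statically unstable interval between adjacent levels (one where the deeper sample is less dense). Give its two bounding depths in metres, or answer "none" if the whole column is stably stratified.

Evaluate Δρ/ρ₀ = −αΔT + βΔS across each adjacent pair:
  19–47 m: −αΔT+βΔS = −(1.2 × 10⁻⁴)(+2.7)+(7.5 × 10⁻⁴)(+0.70) = 2.0 × 10⁻⁴ → stable
  47–97 m: −αΔT+βΔS = −(1.2 × 10⁻⁴)(+0.6)+(7.5 × 10⁻⁴)(+0.92) = 6.2 × 10⁻⁴ → stable
  97–136 m: −αΔT+βΔS = −(1.2 × 10⁻⁴)(-4.1)+(7.5 × 10⁻⁴)(-0.08) = 4.3 × 10⁻⁴ → stable
  136–250 m: −αΔT+βΔS = −(1.2 × 10⁻⁴)(-8.2)+(7.5 × 10⁻⁴)(+0.00) = 9.8 × 10⁻⁴ → stable
Every interval has Δρ > 0: the column is stably stratified throughout.

none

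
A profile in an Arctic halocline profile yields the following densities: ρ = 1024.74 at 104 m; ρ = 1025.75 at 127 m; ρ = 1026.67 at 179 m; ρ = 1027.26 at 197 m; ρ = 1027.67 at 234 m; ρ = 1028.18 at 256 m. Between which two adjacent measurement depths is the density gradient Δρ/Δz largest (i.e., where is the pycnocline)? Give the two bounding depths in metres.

Compute the density gradient over each adjacent pair:
  104–127 m: Δρ/Δz = 1.01/23 = 0.044 kg m⁻⁴
  127–179 m: Δρ/Δz = 0.92/52 = 0.018 kg m⁻⁴
  179–197 m: Δρ/Δz = 0.59/18 = 0.033 kg m⁻⁴
  197–234 m: Δρ/Δz = 0.41/37 = 0.011 kg m⁻⁴
  234–256 m: Δρ/Δz = 0.51/22 = 0.023 kg m⁻⁴
The largest gradient is in the 104–127 m interval — the pycnocline.

104–127 m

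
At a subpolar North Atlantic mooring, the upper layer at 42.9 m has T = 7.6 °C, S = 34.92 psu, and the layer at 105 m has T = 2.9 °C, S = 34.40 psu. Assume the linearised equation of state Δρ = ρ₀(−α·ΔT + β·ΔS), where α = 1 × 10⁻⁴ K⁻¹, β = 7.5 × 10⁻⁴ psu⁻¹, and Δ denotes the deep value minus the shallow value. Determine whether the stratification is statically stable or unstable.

stable

ΔT = 2.9 − 7.6 = -4.7 K and ΔS = 34.40 − 34.92 = -0.52 psu (deep − shallow).
−αΔT = 4.70 × 10⁻⁴; βΔS = -3.90 × 10⁻⁴; sum Δρ/ρ₀ = 8.00 × 10⁻⁵.
Δρ/ρ₀ > 0, so Δρ > 0: deeper water is denser → statically stable.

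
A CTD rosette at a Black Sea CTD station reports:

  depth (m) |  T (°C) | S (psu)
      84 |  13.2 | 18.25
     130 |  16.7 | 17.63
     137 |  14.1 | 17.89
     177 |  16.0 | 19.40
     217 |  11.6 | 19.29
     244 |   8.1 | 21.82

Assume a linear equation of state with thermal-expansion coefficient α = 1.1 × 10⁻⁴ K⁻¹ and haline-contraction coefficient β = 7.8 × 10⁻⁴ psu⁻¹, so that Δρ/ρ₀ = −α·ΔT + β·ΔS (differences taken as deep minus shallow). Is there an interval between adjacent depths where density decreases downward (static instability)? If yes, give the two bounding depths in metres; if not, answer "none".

84–130 m

Evaluate Δρ/ρ₀ = −αΔT + βΔS across each adjacent pair:
  84–130 m: −αΔT+βΔS = −(1.1 × 10⁻⁴)(+3.5)+(7.8 × 10⁻⁴)(-0.62) = -8.7 × 10⁻⁴ → UNSTABLE
  130–137 m: −αΔT+βΔS = −(1.1 × 10⁻⁴)(-2.6)+(7.8 × 10⁻⁴)(+0.26) = 4.9 × 10⁻⁴ → stable
  137–177 m: −αΔT+βΔS = −(1.1 × 10⁻⁴)(+1.9)+(7.8 × 10⁻⁴)(+1.51) = 9.7 × 10⁻⁴ → stable
  177–217 m: −αΔT+βΔS = −(1.1 × 10⁻⁴)(-4.4)+(7.8 × 10⁻⁴)(-0.11) = 4.0 × 10⁻⁴ → stable
  217–244 m: −αΔT+βΔS = −(1.1 × 10⁻⁴)(-3.5)+(7.8 × 10⁻⁴)(+2.53) = 2.4 × 10⁻³ → stable
The 84–130 m interval has Δρ < 0: lighter water underlies denser water.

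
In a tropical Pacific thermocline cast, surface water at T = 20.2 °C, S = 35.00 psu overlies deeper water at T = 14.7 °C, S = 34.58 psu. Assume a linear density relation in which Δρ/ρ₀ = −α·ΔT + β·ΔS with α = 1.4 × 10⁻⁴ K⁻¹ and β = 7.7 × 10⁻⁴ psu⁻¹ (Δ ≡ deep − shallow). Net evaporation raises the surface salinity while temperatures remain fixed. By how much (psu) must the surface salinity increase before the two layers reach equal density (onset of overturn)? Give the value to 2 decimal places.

Neutral buoyancy requires −α(T_deep − T_surf) + β(S_deep − S_surf′) = 0.
S_surf′ = S_deep − (α/β)·ΔT = 34.58 − (1.4 × 10⁻⁴/7.7 × 10⁻⁴)·(-5.5) = 35.5800 psu.
Increase required: 35.5800 − 35.00 = 0.5800 psu.

0.58 psu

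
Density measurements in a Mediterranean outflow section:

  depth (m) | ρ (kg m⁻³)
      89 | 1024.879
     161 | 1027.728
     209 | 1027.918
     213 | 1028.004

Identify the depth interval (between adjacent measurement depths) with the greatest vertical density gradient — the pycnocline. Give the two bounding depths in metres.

89–161 m

Compute the density gradient over each adjacent pair:
  89–161 m: Δρ/Δz = 2.849/72 = 0.040 kg m⁻⁴
  161–209 m: Δρ/Δz = 0.190/48 = 4.0 × 10⁻³ kg m⁻⁴
  209–213 m: Δρ/Δz = 0.086/4 = 0.021 kg m⁻⁴
The largest gradient is in the 89–161 m interval — the pycnocline.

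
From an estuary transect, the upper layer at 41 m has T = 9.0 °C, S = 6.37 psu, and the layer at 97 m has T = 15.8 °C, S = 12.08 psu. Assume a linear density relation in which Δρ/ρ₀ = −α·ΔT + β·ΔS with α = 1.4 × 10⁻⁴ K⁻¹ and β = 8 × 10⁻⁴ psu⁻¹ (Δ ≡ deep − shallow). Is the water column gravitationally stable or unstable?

ΔT = 15.8 − 9.0 = +6.8 K and ΔS = 12.08 − 6.37 = +5.71 psu (deep − shallow).
−αΔT = -9.52 × 10⁻⁴; βΔS = 4.568 × 10⁻³; sum Δρ/ρ₀ = 3.616 × 10⁻³.
Δρ/ρ₀ > 0, so Δρ > 0: deeper water is denser → statically stable.

stable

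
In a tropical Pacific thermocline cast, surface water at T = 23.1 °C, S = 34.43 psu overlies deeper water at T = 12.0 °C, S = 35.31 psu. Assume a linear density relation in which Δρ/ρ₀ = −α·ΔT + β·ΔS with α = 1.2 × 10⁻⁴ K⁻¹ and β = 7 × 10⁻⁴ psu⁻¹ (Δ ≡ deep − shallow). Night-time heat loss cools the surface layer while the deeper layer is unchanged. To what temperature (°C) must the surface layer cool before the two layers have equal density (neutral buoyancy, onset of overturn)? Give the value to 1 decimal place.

Neutral buoyancy requires Δρ = 0, i.e. −α(T_deep − T_surf′) + β(S_deep − S_surf) = 0.
T_surf′ = T_deep − (β/α)·ΔS = 12.0 − (7 × 10⁻⁴/1.2 × 10⁻⁴)·(+0.88) = 6.867 °C.
Cooling required: 23.1 − (6.867) = 16.233 °C.

6.9 °C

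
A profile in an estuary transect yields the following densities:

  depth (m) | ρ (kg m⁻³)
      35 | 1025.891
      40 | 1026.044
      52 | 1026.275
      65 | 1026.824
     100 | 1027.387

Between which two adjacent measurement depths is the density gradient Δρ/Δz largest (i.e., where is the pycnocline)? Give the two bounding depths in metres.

52–65 m

Compute the density gradient over each adjacent pair:
  35–40 m: Δρ/Δz = 0.153/5 = 0.031 kg m⁻⁴
  40–52 m: Δρ/Δz = 0.231/12 = 0.019 kg m⁻⁴
  52–65 m: Δρ/Δz = 0.549/13 = 0.042 kg m⁻⁴
  65–100 m: Δρ/Δz = 0.563/35 = 0.016 kg m⁻⁴
The largest gradient is in the 52–65 m interval — the pycnocline.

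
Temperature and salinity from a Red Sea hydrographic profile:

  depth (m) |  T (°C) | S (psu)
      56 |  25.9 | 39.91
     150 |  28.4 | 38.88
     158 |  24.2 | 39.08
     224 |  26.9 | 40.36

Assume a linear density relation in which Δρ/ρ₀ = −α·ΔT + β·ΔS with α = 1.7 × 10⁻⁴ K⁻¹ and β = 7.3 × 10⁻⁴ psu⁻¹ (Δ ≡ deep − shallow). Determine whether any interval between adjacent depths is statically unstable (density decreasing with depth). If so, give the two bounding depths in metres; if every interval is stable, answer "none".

Evaluate Δρ/ρ₀ = −αΔT + βΔS across each adjacent pair:
  56–150 m: −αΔT+βΔS = −(1.7 × 10⁻⁴)(+2.5)+(7.3 × 10⁻⁴)(-1.03) = -1.2 × 10⁻³ → UNSTABLE
  150–158 m: −αΔT+βΔS = −(1.7 × 10⁻⁴)(-4.2)+(7.3 × 10⁻⁴)(+0.20) = 8.6 × 10⁻⁴ → stable
  158–224 m: −αΔT+βΔS = −(1.7 × 10⁻⁴)(+2.7)+(7.3 × 10⁻⁴)(+1.28) = 4.8 × 10⁻⁴ → stable
The 56–150 m interval has Δρ < 0: lighter water underlies denser water.

56–150 m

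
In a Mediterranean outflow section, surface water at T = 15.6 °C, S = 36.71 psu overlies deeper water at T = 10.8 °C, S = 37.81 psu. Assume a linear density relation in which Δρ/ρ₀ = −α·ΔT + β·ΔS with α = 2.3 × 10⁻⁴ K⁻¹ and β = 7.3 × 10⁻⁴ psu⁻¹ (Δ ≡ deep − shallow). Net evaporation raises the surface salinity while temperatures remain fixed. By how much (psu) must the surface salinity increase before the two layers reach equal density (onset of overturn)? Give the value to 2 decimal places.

Neutral buoyancy requires −α(T_deep − T_surf) + β(S_deep − S_surf′) = 0.
S_surf′ = S_deep − (α/β)·ΔT = 37.81 − (2.3 × 10⁻⁴/7.3 × 10⁻⁴)·(-4.8) = 39.3223 psu.
Increase required: 39.3223 − 36.71 = 2.6123 psu.

2.61 psu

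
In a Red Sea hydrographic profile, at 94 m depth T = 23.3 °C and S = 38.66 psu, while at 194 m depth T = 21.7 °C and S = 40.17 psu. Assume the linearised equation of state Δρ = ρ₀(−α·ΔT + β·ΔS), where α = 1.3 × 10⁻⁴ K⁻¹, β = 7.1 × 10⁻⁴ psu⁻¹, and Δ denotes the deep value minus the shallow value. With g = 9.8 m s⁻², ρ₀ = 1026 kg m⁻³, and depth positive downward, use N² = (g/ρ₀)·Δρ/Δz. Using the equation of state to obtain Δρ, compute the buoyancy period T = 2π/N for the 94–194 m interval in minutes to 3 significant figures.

ΔT = -1.6 K, ΔS = +1.51 psu (deep − shallow).
Δρ/ρ₀ = −αΔT + βΔS = 2.08 × 10⁻⁴ + 1.0721 × 10⁻³ = 1.2801 × 10⁻³, so Δρ ≈ 1.313 kg m⁻³.
N² = (g/ρ₀)·Δρ/Δz = g·(Δρ/ρ₀)/Δz = 9.8 × 1.2801 × 10⁻³ / 100 = 1.2545 × 10⁻⁴ s⁻².
N = √(1.2545 × 10⁻⁴) = 0.011200 rad s⁻¹ → T = 2π/N = 561.00 s = 9.3500 min ≈ 9.35 min.

9.35 min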